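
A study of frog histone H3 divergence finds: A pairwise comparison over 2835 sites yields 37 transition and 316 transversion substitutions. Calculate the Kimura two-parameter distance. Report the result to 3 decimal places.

P = 37/2835 ≈ 0.013051 and Q = 316/2835 ≈ 0.111464.
Under the Kimura two-parameter model, d = −½ ln(1 − 2P − Q) − ¼ ln(1 − 2Q).
1 − 2P − Q = 0.862434, giving −½ ln(0.862434) = 0.073998.
1 − 2Q = 0.777072, giving −¼ ln(0.777072) = 0.063056.
d = 0.073998 + 0.063056 = 0.137054.

0.137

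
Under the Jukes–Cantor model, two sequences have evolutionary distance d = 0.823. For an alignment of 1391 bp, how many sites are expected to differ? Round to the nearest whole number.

695

Invert JC69: p = (3/4)(1 − e^(−4d/3)) = 0.75 × (1 − e^(-1.097333)) = 0.75 × (1 − 0.333760) = 0.499680.
Expected differing sites = pL ≈ 0.499680 × 1391 = 695.05488 ≈ 695.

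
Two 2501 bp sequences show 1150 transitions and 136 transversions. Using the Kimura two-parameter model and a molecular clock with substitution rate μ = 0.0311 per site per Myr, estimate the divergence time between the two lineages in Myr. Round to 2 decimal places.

P = 1150/2501 ≈ 0.459816 and Q = 136/2501 ≈ 0.054378.
Under the Kimura two-parameter model, d = −½ ln(1 − 2P − Q) − ¼ ln(1 − 2Q).
1 − 2P − Q = 0.02599, giving −½ ln(0.02599) = 1.825022.
1 − 2Q = 0.891244, giving −¼ ln(0.891244) = 0.028784.
d = 1.825022 + 0.028784 = 1.853806.
Under a molecular clock d = 2μt, so t = d/(2μ) = 1.853806 / (2 × 0.0311) = 29.80 Myr.

29.80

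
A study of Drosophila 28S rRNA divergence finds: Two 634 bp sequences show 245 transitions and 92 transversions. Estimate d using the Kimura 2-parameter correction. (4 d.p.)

1.3361

P = 245/634 ≈ 0.386435 and Q = 92/634 ≈ 0.14511.
Under the Kimura two-parameter model, d = −½ ln(1 − 2P − Q) − ¼ ln(1 − 2Q).
1 − 2P − Q = 0.08202, giving −½ ln(0.08202) = 1.250396.
1 − 2Q = 0.70978, giving −¼ ln(0.70978) = 0.085700.
d = 1.250396 + 0.085700 = 1.336096.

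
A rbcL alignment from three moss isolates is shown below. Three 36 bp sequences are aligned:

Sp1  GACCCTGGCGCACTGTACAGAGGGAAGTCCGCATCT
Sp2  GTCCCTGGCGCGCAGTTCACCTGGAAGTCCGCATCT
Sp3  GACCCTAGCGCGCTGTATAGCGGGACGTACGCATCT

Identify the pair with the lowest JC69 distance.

Sp1 and Sp3

Sp1–Sp2: 7/36 differ, p = 0.194, d = 0.225.
Sp1–Sp3: 6/36 differ, p = 0.167, d = 0.188.
Sp2–Sp3: 9/36 differ, p = 0.250, d = 0.304.
The smallest distance is between Sp1 and Sp3.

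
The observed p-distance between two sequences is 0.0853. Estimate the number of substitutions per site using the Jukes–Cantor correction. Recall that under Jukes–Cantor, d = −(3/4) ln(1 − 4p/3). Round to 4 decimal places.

0.0906

d = −(3/4) ln(1 − 4p/3) = −0.75 ln(1 − 0.113733) = −0.75 ln(0.886267)
  = −0.75 × (-0.120737) = 0.090553 substitutions/site.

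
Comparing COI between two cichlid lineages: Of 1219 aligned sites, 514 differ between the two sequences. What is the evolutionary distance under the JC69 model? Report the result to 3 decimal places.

p = 514/1219 ≈ 0.421657.
d = −(3/4) ln(1 − 4p/3) = −0.75 ln(1 − 0.562209) = −0.75 ln(0.437791)
  = −0.75 × (-0.826014) = 0.619511 substitutions/site.

0.620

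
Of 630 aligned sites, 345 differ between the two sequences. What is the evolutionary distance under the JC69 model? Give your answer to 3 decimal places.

p = 345/630 ≈ 0.547619.
d = −(3/4) ln(1 − 4p/3) = −0.75 ln(1 − 0.730159) = −0.75 ln(0.269841)
  = −0.75 × (-1.309922) = 0.982442 substitutions/site.

0.982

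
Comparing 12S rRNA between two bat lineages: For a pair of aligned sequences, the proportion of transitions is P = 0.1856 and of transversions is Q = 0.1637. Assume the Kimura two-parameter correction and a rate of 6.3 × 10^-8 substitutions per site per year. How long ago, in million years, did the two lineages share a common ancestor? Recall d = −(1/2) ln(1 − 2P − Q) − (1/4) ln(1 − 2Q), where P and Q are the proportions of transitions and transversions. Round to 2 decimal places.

Under the Kimura two-parameter model, d = −½ ln(1 − 2P − Q) − ¼ ln(1 − 2Q).
1 − 2P − Q = 0.4651, giving −½ ln(0.4651) = 0.382751.
1 − 2Q = 0.6726, giving −¼ ln(0.6726) = 0.099151.
d = 0.382751 + 0.099151 = 0.481902.
Under a molecular clock d = 2μt, so t = d/(2μ) = 0.481902 / (2 × 6.3 × 10^-8) = 3.82 million years.

3.82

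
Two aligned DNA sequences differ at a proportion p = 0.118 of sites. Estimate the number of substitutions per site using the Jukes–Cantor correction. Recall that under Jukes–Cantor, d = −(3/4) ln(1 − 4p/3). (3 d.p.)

0.128

d = −(3/4) ln(1 − 4p/3) = −0.75 ln(1 − 0.157333) = −0.75 ln(0.842667)
  = −0.75 × (-0.171183) = 0.128387 substitutions/site.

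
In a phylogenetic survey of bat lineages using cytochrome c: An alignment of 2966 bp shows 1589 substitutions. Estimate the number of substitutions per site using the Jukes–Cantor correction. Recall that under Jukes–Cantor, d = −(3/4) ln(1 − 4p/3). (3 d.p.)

p = 1589/2966 ≈ 0.535738.
d = −(3/4) ln(1 − 4p/3) = −0.75 ln(1 − 0.714317) = −0.75 ln(0.285683)
  = −0.75 × (-1.252872) = 0.939654 substitutions/site.

0.940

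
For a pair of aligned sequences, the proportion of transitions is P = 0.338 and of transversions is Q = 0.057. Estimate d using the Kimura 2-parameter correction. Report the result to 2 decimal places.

Under the Kimura two-parameter model, d = −½ ln(1 − 2P − Q) − ¼ ln(1 − 2Q).
1 − 2P − Q = 0.267, giving −½ ln(0.267) = 0.660253.
1 − 2Q = 0.886, giving −¼ ln(0.886) = 0.030260.
d = 0.660253 + 0.030260 = 0.690513.

0.69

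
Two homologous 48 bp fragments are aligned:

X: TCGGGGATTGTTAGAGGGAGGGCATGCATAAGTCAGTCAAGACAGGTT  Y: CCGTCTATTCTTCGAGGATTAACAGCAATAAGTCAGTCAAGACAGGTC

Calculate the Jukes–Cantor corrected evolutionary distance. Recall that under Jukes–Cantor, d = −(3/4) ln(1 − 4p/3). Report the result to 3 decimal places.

0.404

The sequences differ at 15 of 48 sites, so p = 15/48 = 0.3125.
d = −(3/4) ln(1 − 4p/3) = −0.75 ln(1 − 0.416667) = −0.75 ln(0.583333)
  = −0.75 × (-0.538997) = 0.404248 substitutions/site.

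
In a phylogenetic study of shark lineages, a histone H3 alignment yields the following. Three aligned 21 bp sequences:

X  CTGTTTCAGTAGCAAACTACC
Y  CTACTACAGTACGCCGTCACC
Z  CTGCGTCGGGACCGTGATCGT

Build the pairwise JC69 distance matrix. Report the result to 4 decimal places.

d(X,Y) = 0.7557, d(X,Z) = 1.0763, d(Y,Z) = 1.3089

X–Y: 10/21 sites differ → p ≈ 0.47619, d = −0.75 ln(1 − 0.63492) = 0.755729 ≈ 0.7557.
X–Z: 12/21 sites differ → p ≈ 0.571429, d = −0.75 ln(1 − 0.761905) = 1.076314 ≈ 1.0763.
Y–Z: 13/21 sites differ → p ≈ 0.619048, d = −0.75 ln(1 − 0.825397) = 1.308930 ≈ 1.3089.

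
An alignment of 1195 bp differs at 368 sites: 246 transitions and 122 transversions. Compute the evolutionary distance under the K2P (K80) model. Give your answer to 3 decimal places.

P = 246/1195 ≈ 0.205858 and Q = 122/1195 ≈ 0.102092.
Under the Kimura two-parameter model, d = −½ ln(1 − 2P − Q) − ¼ ln(1 − 2Q).
1 − 2P − Q = 0.486192, giving −½ ln(0.486192) = 0.360576.
1 − 2Q = 0.795816, giving −¼ ln(0.795816) = 0.057097.
d = 0.360576 + 0.057097 = 0.417673.

0.418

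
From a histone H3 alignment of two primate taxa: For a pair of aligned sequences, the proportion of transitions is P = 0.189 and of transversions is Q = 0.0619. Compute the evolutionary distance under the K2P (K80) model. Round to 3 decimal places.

0.323

Under the Kimura two-parameter model, d = −½ ln(1 − 2P − Q) − ¼ ln(1 − 2Q).
1 − 2P − Q = 0.5601, giving −½ ln(0.5601) = 0.289820.
1 − 2Q = 0.8762, giving −¼ ln(0.8762) = 0.033040.
d = 0.289820 + 0.033040 = 0.322860.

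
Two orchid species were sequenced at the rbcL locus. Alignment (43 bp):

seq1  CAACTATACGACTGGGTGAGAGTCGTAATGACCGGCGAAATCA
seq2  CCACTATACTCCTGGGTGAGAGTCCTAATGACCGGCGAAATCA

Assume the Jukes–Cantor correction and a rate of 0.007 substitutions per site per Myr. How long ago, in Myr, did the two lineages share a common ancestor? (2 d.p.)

7.09

The sequences differ at 4 of 43 sites (2, 10, 11, 25), so p = 4/43 ≈ 0.093023.
d = −(3/4) ln(1 − 4p/3) = −0.75 ln(1 − 0.124031) = −0.75 ln(0.875969)
  = −0.75 × (-0.132425) = 0.099319 substitutions/site.
Under a molecular clock d = 2μt, so t = d/(2μ) = 0.099319 / (2 × 0.007) = 7.09 Myr.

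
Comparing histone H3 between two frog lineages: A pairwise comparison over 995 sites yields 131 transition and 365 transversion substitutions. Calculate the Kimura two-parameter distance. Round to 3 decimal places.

0.828

P = 131/995 ≈ 0.131658 and Q = 365/995 ≈ 0.366834.
Under the Kimura two-parameter model, d = −½ ln(1 − 2P − Q) − ¼ ln(1 − 2Q).
1 − 2P − Q = 0.36985, giving −½ ln(0.36985) = 0.497329.
1 − 2Q = 0.266332, giving −¼ ln(0.266332) = 0.330753.
d = 0.497329 + 0.330753 = 0.828082.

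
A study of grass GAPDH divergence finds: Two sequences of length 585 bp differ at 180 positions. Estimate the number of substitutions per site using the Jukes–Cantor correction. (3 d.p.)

0.396

p = 180/585 ≈ 0.307692.
d = −(3/4) ln(1 − 4p/3) = −0.75 ln(1 − 0.410256) = −0.75 ln(0.589744)
  = −0.75 × (-0.528067) = 0.396050 substitutions/site.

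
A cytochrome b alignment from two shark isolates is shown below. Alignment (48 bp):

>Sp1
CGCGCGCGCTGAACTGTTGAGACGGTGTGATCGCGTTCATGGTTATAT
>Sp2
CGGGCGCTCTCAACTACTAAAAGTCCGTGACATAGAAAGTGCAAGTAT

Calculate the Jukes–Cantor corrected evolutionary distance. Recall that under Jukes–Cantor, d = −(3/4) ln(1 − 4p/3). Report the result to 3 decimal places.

The sequences differ at 23 of 48 sites, so p = 23/48 ≈ 0.479167.
d = −(3/4) ln(1 − 4p/3) = −0.75 ln(1 − 0.638889) = −0.75 ln(0.361111)
  = −0.75 × (-1.018570) = 0.763928 substitutions/site.

0.764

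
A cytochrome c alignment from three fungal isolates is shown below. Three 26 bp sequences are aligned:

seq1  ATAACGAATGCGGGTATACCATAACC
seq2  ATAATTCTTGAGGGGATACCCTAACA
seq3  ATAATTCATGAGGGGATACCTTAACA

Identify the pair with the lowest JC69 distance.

seq2 and seq3

seq1–seq2: 8/26 differ, p = 0.308, d = 0.396.
seq1–seq3: 7/26 differ, p = 0.269, d = 0.334.
seq2–seq3: 2/26 differ, p = 0.077, d = 0.081.
The smallest distance is between seq2 and seq3.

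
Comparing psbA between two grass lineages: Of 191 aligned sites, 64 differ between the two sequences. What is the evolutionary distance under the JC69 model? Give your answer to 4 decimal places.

p = 64/191 ≈ 0.335079.
d = −(3/4) ln(1 − 4p/3) = −0.75 ln(1 − 0.446772) = −0.75 ln(0.553228)
  = −0.75 × (-0.591985) = 0.443989 substitutions/site.

0.4440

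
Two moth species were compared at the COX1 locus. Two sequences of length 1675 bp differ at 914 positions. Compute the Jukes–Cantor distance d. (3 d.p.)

p = 914/1675 ≈ 0.545672.
d = −(3/4) ln(1 − 4p/3) = −0.75 ln(1 − 0.727563) = −0.75 ln(0.272437)
  = −0.75 × (-1.300348) = 0.975261 substitutions/site.

0.975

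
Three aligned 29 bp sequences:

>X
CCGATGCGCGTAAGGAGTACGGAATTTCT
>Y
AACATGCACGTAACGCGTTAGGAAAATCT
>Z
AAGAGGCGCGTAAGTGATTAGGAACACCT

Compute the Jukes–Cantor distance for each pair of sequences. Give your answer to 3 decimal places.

d(X,Y) = 0.462, d(X,Z) = 0.529, d(Y,Z) = 0.401

X–Y: 10/29 sites differ → p ≈ 0.344828, d = −0.75 ln(1 − 0.459771) = 0.461822 ≈ 0.462.
X–Z: 11/29 sites differ → p ≈ 0.37931, d = −0.75 ln(1 − 0.505747) = 0.528531 ≈ 0.529.
Y–Z: 9/29 sites differ → p ≈ 0.310345, d = −0.75 ln(1 − 0.413793) = 0.400562 ≈ 0.401.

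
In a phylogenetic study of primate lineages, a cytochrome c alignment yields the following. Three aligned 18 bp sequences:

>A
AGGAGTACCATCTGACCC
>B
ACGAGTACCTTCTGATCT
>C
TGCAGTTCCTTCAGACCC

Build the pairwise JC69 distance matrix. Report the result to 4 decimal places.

d(A,B) = 0.2635, d(A,C) = 0.3470, d(B,C) = 0.5482

A–B: 4/18 sites differ → p ≈ 0.222222, d = −0.75 ln(1 − 0.296296) = 0.263548 ≈ 0.2635.
A–C: 5/18 sites differ → p ≈ 0.277778, d = −0.75 ln(1 − 0.370371) = 0.346968 ≈ 0.3470.
B–C: 7/18 sites differ → p ≈ 0.388889, d = −0.75 ln(1 − 0.518519) = 0.548166 ≈ 0.5482.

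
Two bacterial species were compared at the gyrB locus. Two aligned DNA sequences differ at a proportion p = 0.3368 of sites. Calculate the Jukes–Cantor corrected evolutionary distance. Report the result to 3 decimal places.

0.447

d = −(3/4) ln(1 − 4p/3) = −0.75 ln(1 − 0.449067) = −0.75 ln(0.550933)
  = −0.75 × (-0.596142) = 0.447107 substitutions/site.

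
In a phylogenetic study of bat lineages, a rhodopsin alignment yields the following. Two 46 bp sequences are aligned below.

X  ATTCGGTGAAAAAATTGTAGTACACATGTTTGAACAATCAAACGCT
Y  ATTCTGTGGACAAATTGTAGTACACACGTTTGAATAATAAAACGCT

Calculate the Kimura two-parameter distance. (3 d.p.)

Of 46 sites, 3 differences are transitions and 3 are transversions, so P = 3/46 ≈ 0.065217 and Q = 3/46 ≈ 0.065217.
Under the Kimura two-parameter model, d = −½ ln(1 − 2P − Q) − ¼ ln(1 − 2Q).
1 − 2P − Q = 0.804349, giving −½ ln(0.804349) = 0.108861.
1 − 2Q = 0.869566, giving −¼ ln(0.869566) = 0.034940.
d = 0.108861 + 0.034940 = 0.143801.

0.144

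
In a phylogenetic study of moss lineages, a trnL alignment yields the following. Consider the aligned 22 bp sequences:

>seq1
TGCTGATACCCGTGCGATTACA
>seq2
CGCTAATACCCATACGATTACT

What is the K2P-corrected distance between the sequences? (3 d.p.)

0.287

Of 22 sites, 4 differences are transitions and 1 are transversions, so P = 4/22 ≈ 0.181818 and Q = 1/22 ≈ 0.045455.
Under the Kimura two-parameter model, d = −½ ln(1 − 2P − Q) − ¼ ln(1 − 2Q).
1 − 2P − Q = 0.590909, giving −½ ln(0.590909) = 0.263047.
1 − 2Q = 0.90909, giving −¼ ln(0.90909) = 0.023828.
d = 0.263047 + 0.023828 = 0.286875.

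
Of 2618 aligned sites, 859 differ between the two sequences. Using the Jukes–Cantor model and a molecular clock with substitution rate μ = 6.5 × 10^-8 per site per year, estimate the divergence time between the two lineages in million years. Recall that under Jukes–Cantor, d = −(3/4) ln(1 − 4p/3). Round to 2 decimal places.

p = 859/2618 ≈ 0.328113.
d = −(3/4) ln(1 − 4p/3) = −0.75 ln(1 − 0.437484) = −0.75 ln(0.562516)
  = −0.75 × (-0.575336) = 0.431502 substitutions/site.
Under a molecular clock d = 2μt, so t = d/(2μ) = 0.431502 / (2 × 6.5 × 10^-8) = 3.32 million years.

3.32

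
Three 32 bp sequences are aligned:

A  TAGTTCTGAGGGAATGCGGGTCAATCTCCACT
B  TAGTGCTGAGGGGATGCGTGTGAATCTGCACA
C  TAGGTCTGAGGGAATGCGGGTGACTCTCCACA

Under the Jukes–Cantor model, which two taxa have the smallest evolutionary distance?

A and C

A–B: 6/32 differ, p = 0.188, d = 0.216.
A–C: 4/32 differ, p = 0.125, d = 0.137.
B–C: 6/32 differ, p = 0.188, d = 0.216.
The smallest distance is between A and C.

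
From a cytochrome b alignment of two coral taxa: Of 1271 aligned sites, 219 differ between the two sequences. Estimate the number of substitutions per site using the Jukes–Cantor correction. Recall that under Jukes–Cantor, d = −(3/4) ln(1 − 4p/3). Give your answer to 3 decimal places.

0.196

p = 219/1271 ≈ 0.172305.
d = −(3/4) ln(1 − 4p/3) = −0.75 ln(1 − 0.22974) = −0.75 ln(0.77026)
  = −0.75 × (-0.261027) = 0.195770 substitutions/site.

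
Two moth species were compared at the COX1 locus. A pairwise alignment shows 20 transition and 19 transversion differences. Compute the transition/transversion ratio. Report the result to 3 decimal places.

1.053

R = 20/19 = 1.052631… ≈ 1.053 (to 3 d.p.).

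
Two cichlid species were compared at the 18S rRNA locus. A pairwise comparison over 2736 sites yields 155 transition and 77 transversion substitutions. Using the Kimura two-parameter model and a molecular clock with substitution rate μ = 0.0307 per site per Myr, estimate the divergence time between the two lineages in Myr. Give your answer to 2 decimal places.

1.48

P = 155/2736 ≈ 0.056652 and Q = 77/2736 ≈ 0.028143.
Under the Kimura two-parameter model, d = −½ ln(1 − 2P − Q) − ¼ ln(1 − 2Q).
1 − 2P − Q = 0.858553, giving −½ ln(0.858553) = 0.076253.
1 − 2Q = 0.943714, giving −¼ ln(0.943714) = 0.014483.
d = 0.076253 + 0.014483 = 0.090736.
Under a molecular clock d = 2μt, so t = d/(2μ) = 0.090736 / (2 × 0.0307) = 1.48 Myr.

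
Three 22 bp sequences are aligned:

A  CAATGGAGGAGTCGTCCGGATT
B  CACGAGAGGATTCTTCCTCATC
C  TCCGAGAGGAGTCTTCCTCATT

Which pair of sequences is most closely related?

A–B: 8/22 differ, p = 0.364, d = 0.497.
A–C: 8/22 differ, p = 0.364, d = 0.497.
B–C: 4/22 differ, p = 0.182, d = 0.208.
The smallest distance is between B and C.

B and C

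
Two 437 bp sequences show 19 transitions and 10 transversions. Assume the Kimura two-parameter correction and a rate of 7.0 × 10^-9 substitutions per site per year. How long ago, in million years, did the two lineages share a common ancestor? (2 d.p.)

P = 19/437 ≈ 0.043478 and Q = 10/437 ≈ 0.022883.
Under the Kimura two-parameter model, d = −½ ln(1 − 2P − Q) − ¼ ln(1 − 2Q).
1 − 2P − Q = 0.890161, giving −½ ln(0.890161) = 0.058176.
1 − 2Q = 0.954234, giving −¼ ln(0.954234) = 0.011712.
d = 0.058176 + 0.011712 = 0.069888.
Under a molecular clock d = 2μt, so t = d/(2μ) = 0.069888 / (2 × 7.0 × 10^-9) = 4.99 million years.

4.99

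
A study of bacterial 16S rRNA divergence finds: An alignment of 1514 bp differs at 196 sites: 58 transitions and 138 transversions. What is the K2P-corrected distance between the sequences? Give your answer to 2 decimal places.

0.14

P = 58/1514 ≈ 0.038309 and Q = 138/1514 ≈ 0.091149.
Under the Kimura two-parameter model, d = −½ ln(1 − 2P − Q) − ¼ ln(1 − 2Q).
1 − 2P − Q = 0.832233, giving −½ ln(0.832233) = 0.091821.
1 − 2Q = 0.817702, giving −¼ ln(0.817702) = 0.050314.
d = 0.091821 + 0.050314 = 0.142135.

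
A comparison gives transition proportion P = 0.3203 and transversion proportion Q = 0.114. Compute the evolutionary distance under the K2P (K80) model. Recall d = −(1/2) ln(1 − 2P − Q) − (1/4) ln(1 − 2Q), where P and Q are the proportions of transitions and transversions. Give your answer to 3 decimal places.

0.767

Under the Kimura two-parameter model, d = −½ ln(1 − 2P − Q) − ¼ ln(1 − 2Q).
1 − 2P − Q = 0.2454, giving −½ ln(0.2454) = 0.702433.
1 − 2Q = 0.772, giving −¼ ln(0.772) = 0.064693.
d = 0.702433 + 0.064693 = 0.767126.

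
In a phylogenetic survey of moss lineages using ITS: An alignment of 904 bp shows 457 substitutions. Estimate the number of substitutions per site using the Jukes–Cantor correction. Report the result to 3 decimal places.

p = 457/904 ≈ 0.505531.
d = −(3/4) ln(1 − 4p/3) = −0.75 ln(1 − 0.674041) = −0.75 ln(0.325959)
  = −0.75 × (-1.120984) = 0.840738 substitutions/site.

0.841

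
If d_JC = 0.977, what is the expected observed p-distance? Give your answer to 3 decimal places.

p = (3/4)(1 − e^(−4d/3)) = 0.75 × (1 − e^(-1.302667)) = 0.75 × (1 − 0.271806) = 0.546146.

0.546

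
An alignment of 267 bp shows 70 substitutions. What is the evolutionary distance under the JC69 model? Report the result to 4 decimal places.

0.3226

p = 70/267 ≈ 0.262172.
d = −(3/4) ln(1 − 4p/3) = −0.75 ln(1 − 0.349563) = −0.75 ln(0.650437)
  = −0.75 × (-0.430111) = 0.322583 substitutions/site.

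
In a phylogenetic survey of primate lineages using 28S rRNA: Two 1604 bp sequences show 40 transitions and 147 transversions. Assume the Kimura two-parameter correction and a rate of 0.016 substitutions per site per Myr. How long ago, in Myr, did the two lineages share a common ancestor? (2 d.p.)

P = 40/1604 ≈ 0.024938 and Q = 147/1604 ≈ 0.091646.
Under the Kimura two-parameter model, d = −½ ln(1 − 2P − Q) − ¼ ln(1 − 2Q).
1 − 2P − Q = 0.858478, giving −½ ln(0.858478) = 0.076297.
1 − 2Q = 0.816708, giving −¼ ln(0.816708) = 0.050618.
d = 0.076297 + 0.050618 = 0.126915.
Under a molecular clock d = 2μt, so t = d/(2μ) = 0.126915 / (2 × 0.016) = 3.97 Myr.

3.97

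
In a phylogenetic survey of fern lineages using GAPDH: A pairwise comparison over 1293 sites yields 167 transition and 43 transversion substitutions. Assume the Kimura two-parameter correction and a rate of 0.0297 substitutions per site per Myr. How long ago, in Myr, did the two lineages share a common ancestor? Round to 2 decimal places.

3.19

P = 167/1293 ≈ 0.129157 and Q = 43/1293 ≈ 0.033256.
Under the Kimura two-parameter model, d = −½ ln(1 − 2P − Q) − ¼ ln(1 − 2Q).
1 − 2P − Q = 0.70843, giving −½ ln(0.70843) = 0.172352.
1 − 2Q = 0.933488, giving −¼ ln(0.933488) = 0.017207.
d = 0.172352 + 0.017207 = 0.189559.
Under a molecular clock d = 2μt, so t = d/(2μ) = 0.189559 / (2 × 0.0297) = 3.19 Myr.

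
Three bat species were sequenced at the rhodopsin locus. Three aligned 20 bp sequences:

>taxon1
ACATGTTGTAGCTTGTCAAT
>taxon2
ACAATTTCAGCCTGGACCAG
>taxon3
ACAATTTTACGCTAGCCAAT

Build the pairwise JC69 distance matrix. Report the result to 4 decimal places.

taxon1–taxon2: 10/20 sites differ → p = 0.5, d = −0.75 ln(1 − 0.666667) = 0.823960 ≈ 0.8240.
taxon1–taxon3: 7/20 sites differ → p = 0.35, d = −0.75 ln(1 − 0.466667) = 0.471457 ≈ 0.4715.
taxon2–taxon3: 7/20 sites differ → p = 0.35, d = −0.75 ln(1 − 0.466667) = 0.471457 ≈ 0.4715.

d(taxon1,taxon2) = 0.8240, d(taxon1,taxon3) = 0.4715, d(taxon2,taxon3) = 0.4715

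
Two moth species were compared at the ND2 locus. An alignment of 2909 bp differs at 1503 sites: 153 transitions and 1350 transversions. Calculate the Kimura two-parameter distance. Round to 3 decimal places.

1.079

P = 153/2909 ≈ 0.052595 and Q = 1350/2909 ≈ 0.464077.
Under the Kimura two-parameter model, d = −½ ln(1 − 2P − Q) − ¼ ln(1 − 2Q).
1 − 2P − Q = 0.430733, giving −½ ln(0.430733) = 0.421133.
1 − 2Q = 0.071846, giving −¼ ln(0.071846) = 0.658308.
d = 0.421133 + 0.658308 = 1.079441.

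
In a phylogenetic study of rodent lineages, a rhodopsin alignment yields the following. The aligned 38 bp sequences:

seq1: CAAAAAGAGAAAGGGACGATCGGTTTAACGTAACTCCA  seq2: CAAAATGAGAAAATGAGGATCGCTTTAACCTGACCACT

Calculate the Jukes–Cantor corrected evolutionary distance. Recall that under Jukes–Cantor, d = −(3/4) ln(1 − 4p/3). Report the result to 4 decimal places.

The sequences differ at 10 of 38 sites (6, 13, 14, 17, 23, 30, 32, 35, 36, 38), so p = 10/38 ≈ 0.263158.
d = −(3/4) ln(1 − 4p/3) = −0.75 ln(1 − 0.350877) = −0.75 ln(0.649123)
  = −0.75 × (-0.432133) = 0.324100 substitutions/site.

0.3241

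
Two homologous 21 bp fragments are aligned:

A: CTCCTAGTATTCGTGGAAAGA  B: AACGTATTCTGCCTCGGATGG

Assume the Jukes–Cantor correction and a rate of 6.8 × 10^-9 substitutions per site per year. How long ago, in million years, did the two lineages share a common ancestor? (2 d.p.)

The sequences differ at 11 of 21 sites, so p = 11/21 ≈ 0.52381.
d = −(3/4) ln(1 − 4p/3) = −0.75 ln(1 − 0.698413) = −0.75 ln(0.301587)
  = −0.75 × (-1.198697) = 0.899023 substitutions/site.
Under a molecular clock d = 2μt, so t = d/(2μ) = 0.899023 / (2 × 6.8 × 10^-9) = 66.10 million years.

66.10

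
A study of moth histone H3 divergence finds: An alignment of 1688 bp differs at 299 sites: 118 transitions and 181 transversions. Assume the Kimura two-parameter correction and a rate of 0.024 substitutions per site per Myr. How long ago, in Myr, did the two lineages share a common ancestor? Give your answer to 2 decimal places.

P = 118/1688 ≈ 0.069905 and Q = 181/1688 ≈ 0.107227.
Under the Kimura two-parameter model, d = −½ ln(1 − 2P − Q) − ¼ ln(1 − 2Q).
1 − 2P − Q = 0.752963, giving −½ ln(0.752963) = 0.141870.
1 − 2Q = 0.785546, giving −¼ ln(0.785546) = 0.060344.
d = 0.141870 + 0.060344 = 0.202214.
Under a molecular clock d = 2μt, so t = d/(2μ) = 0.202214 / (2 × 0.024) = 4.21 Myr.

4.21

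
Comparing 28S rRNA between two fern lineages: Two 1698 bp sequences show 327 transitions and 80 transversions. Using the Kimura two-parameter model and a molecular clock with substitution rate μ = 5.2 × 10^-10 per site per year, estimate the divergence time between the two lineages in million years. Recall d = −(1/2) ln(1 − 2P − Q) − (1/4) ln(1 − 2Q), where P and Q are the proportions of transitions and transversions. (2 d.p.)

P = 327/1698 ≈ 0.19258 and Q = 80/1698 ≈ 0.047114.
Under the Kimura two-parameter model, d = −½ ln(1 − 2P − Q) − ¼ ln(1 − 2Q).
1 − 2P − Q = 0.567726, giving −½ ln(0.567726) = 0.283058.
1 − 2Q = 0.905772, giving −¼ ln(0.905772) = 0.024742.
d = 0.283058 + 0.024742 = 0.307800.
Under a molecular clock d = 2μt, so t = d/(2μ) = 0.307800 / (2 × 5.2 × 10^-10) = 295.96 million years.

295.96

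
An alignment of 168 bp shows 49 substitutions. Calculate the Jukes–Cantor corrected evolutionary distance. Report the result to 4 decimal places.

p = 49/168 ≈ 0.291667.
d = −(3/4) ln(1 − 4p/3) = −0.75 ln(1 − 0.388889) = −0.75 ln(0.611111)
  = −0.75 × (-0.492477) = 0.369358 substitutions/site.

0.3694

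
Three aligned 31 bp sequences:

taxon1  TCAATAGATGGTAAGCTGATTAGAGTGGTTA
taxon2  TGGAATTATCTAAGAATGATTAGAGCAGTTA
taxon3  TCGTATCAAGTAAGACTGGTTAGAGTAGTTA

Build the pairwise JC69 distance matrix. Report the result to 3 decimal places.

d(taxon1,taxon2) = 0.614, d(taxon1,taxon3) = 0.544, d(taxon2,taxon3) = 0.316

taxon1–taxon2: 13/31 sites differ → p ≈ 0.419355, d = −0.75 ln(1 − 0.55914) = 0.614271 ≈ 0.614.
taxon1–taxon3: 12/31 sites differ → p ≈ 0.387097, d = −0.75 ln(1 − 0.516129) = 0.544453 ≈ 0.544.
taxon2–taxon3: 8/31 sites differ → p ≈ 0.258065, d = −0.75 ln(1 − 0.344087) = 0.316295 ≈ 0.316.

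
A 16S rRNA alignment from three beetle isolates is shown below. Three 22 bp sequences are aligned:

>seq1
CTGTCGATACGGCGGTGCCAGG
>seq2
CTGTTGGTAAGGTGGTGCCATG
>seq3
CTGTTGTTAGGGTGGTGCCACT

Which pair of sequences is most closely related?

seq1–seq2: 5/22 differ, p = 0.227, d = 0.271.
seq1–seq3: 6/22 differ, p = 0.273, d = 0.339.
seq2–seq3: 4/22 differ, p = 0.182, d = 0.208.
The smallest distance is between seq2 and seq3.

seq2 and seq3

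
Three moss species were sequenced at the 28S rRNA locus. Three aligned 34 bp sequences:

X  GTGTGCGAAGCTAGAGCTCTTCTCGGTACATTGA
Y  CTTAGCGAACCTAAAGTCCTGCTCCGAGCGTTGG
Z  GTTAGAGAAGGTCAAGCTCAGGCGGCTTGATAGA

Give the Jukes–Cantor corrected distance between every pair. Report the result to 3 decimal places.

X–Y: 13/34 sites differ → p ≈ 0.382353, d = −0.75 ln(1 − 0.509804) = 0.534712 ≈ 0.535.
X–Z: 15/34 sites differ → p ≈ 0.441176, d = −0.75 ln(1 − 0.588235) = 0.665477 ≈ 0.665.
Y–Z: 19/34 sites differ → p ≈ 0.558824, d = −0.75 ln(1 − 0.745099) = 1.025160 ≈ 1.025.

d(X,Y) = 0.535, d(X,Z) = 0.665, d(Y,Z) = 1.025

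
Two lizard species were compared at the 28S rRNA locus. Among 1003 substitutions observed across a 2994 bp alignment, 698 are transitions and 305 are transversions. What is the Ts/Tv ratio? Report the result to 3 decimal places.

2.289

R = 698/305 = 2.288524… ≈ 2.289 (to 3 d.p.).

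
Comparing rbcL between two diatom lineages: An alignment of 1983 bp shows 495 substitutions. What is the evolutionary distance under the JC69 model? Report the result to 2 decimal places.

p = 495/1983 ≈ 0.249622.
d = −(3/4) ln(1 − 4p/3) = −0.75 ln(1 − 0.332829) = −0.75 ln(0.667171)
  = −0.75 × (-0.404709) = 0.303532 substitutions/site.

0.30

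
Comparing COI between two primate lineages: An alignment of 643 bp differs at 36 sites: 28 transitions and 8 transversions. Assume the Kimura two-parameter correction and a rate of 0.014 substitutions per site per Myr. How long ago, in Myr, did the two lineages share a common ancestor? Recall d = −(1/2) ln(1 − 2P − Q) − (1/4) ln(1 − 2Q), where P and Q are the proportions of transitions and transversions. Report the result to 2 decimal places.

P = 28/643 ≈ 0.043546 and Q = 8/643 ≈ 0.012442.
Under the Kimura two-parameter model, d = −½ ln(1 − 2P − Q) − ¼ ln(1 − 2Q).
1 − 2P − Q = 0.900466, giving −½ ln(0.900466) = 0.052421.
1 − 2Q = 0.975116, giving −¼ ln(0.975116) = 0.006300.
d = 0.052421 + 0.006300 = 0.058721.
Under a molecular clock d = 2μt, so t = d/(2μ) = 0.058721 / (2 × 0.014) = 2.10 Myr.

2.10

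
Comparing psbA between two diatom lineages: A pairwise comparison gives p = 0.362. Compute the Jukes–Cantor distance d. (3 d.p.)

d = −(3/4) ln(1 − 4p/3) = −0.75 ln(1 − 0.482667) = −0.75 ln(0.517333)
  = −0.75 × (-0.659069) = 0.494302 substitutions/site.

0.494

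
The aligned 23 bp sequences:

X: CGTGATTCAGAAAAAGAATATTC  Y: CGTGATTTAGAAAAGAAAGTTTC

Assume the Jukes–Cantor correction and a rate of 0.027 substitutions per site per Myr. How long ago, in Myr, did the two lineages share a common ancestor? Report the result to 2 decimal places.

4.75

The sequences differ at 5 of 23 sites (8, 15, 16, 19, 20), so p = 5/23 ≈ 0.217391.
d = −(3/4) ln(1 − 4p/3) = −0.75 ln(1 − 0.289855) = −0.75 ln(0.710145)
  = −0.75 × (-0.342286) = 0.256715 substitutions/site.
Under a molecular clock d = 2μt, so t = d/(2μ) = 0.256715 / (2 × 0.027) = 4.75 Myr.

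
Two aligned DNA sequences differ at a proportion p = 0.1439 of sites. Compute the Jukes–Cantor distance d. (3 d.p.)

0.160

d = −(3/4) ln(1 − 4p/3) = −0.75 ln(1 − 0.191867) = −0.75 ln(0.808133)
  = −0.75 × (-0.213029) = 0.159772 substitutions/site.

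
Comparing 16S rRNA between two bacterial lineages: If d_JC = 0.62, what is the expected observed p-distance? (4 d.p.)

p = (3/4)(1 − e^(−4d/3)) = 0.75 × (1 − e^(-0.826667)) = 0.75 × (1 − 0.437505) = 0.421871.

0.4219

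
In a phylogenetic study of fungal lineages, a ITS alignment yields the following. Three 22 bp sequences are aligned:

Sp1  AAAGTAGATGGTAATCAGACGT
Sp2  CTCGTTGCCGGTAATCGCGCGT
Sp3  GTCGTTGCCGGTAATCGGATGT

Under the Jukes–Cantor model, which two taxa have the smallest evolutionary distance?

Sp2 and Sp3

Sp1–Sp2: 9/22 differ, p = 0.409, d = 0.591.
Sp1–Sp3: 8/22 differ, p = 0.364, d = 0.497.
Sp2–Sp3: 4/22 differ, p = 0.182, d = 0.208.
The smallest distance is between Sp2 and Sp3.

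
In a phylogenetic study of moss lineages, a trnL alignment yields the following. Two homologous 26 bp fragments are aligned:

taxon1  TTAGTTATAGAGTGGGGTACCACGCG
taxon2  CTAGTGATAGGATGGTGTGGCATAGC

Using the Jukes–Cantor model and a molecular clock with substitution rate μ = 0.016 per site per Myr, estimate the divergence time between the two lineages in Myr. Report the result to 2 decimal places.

19.46

The sequences differ at 11 of 26 sites, so p = 11/26 ≈ 0.423077.
d = −(3/4) ln(1 − 4p/3) = −0.75 ln(1 − 0.564103) = −0.75 ln(0.435897)
  = −0.75 × (-0.830349) = 0.622762 substitutions/site.
Under a molecular clock d = 2μt, so t = d/(2μ) = 0.622762 / (2 × 0.016) = 19.46 Myr.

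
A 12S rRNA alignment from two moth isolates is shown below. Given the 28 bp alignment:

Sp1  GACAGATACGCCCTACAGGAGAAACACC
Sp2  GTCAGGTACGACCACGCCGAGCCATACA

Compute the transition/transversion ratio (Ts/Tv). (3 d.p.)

Transitions are A↔G and C↔T; transversions are all other mismatches.
Transitions: 2. Transversions: 10.
R = 2/10 = 0.200.

0.200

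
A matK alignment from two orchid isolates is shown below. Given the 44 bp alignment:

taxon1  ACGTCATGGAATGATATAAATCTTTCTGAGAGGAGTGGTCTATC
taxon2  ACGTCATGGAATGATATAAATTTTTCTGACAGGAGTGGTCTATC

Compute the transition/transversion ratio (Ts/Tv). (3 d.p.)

Transitions are A↔G and C↔T; transversions are all other mismatches.
Transitions: 1. Transversions: 1.
R = 1/1 = 1.000.

1.000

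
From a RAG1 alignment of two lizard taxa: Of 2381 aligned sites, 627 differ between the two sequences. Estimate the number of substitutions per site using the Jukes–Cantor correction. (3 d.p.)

p = 627/2381 ≈ 0.263335.
d = −(3/4) ln(1 − 4p/3) = −0.75 ln(1 − 0.351113) = −0.75 ln(0.648887)
  = −0.75 × (-0.432497) = 0.324373 substitutions/site.

0.324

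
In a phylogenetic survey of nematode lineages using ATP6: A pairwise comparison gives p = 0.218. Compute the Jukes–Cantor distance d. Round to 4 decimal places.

d = −(3/4) ln(1 − 4p/3) = −0.75 ln(1 − 0.290667) = −0.75 ln(0.709333)
  = −0.75 × (-0.343430) = 0.257573 substitutions/site.

0.2576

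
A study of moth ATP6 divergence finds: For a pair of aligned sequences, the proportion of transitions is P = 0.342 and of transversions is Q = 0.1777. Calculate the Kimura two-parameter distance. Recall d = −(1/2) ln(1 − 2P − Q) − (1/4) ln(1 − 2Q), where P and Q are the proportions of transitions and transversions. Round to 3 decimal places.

1.099

Under the Kimura two-parameter model, d = −½ ln(1 − 2P − Q) − ¼ ln(1 − 2Q).
1 − 2P − Q = 0.1383, giving −½ ln(0.1383) = 0.989165.
1 − 2Q = 0.6446, giving −¼ ln(0.6446) = 0.109781.
d = 0.989165 + 0.109781 = 1.098946.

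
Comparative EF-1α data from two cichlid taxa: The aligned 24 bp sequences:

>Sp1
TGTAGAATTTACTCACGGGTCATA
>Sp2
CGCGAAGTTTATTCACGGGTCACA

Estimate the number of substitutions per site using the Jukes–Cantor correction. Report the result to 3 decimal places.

The sequences differ at 7 of 24 sites (1, 3, 4, 5, 7, 12, 23), so p = 7/24 ≈ 0.291667.
d = −(3/4) ln(1 − 4p/3) = −0.75 ln(1 − 0.388889) = −0.75 ln(0.611111)
  = −0.75 × (-0.492477) = 0.369358 substitutions/site.

0.369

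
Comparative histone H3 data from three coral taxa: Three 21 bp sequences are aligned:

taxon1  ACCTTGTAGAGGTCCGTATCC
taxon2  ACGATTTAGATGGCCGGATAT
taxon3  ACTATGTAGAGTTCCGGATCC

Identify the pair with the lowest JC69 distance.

taxon1–taxon2: 8/21 differ, p = 0.381, d = 0.532.
taxon1–taxon3: 4/21 differ, p = 0.190, d = 0.220.
taxon2–taxon3: 7/21 differ, p = 0.333, d = 0.441.
The smallest distance is between taxon1 and taxon3.

taxon1 and taxon3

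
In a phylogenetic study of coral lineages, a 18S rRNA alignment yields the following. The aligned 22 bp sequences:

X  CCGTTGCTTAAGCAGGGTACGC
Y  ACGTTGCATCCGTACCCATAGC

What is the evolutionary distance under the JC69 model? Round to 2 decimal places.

0.82

The sequences differ at 11 of 22 sites, so p = 11/22 = 0.5.
d = −(3/4) ln(1 − 4p/3) = −0.75 ln(1 − 0.666667) = −0.75 ln(0.333333)
  = −0.75 × (-1.098613) = 0.823960 substitutions/site.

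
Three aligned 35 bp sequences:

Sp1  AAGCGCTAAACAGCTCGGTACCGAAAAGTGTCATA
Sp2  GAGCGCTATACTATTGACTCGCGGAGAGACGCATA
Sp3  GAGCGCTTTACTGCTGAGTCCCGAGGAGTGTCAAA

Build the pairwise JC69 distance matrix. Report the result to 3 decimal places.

d(Sp1,Sp2) = 0.635, d(Sp1,Sp3) = 0.360, d(Sp2,Sp3) = 0.407

Sp1–Sp2: 15/35 sites differ → p ≈ 0.428571, d = −0.75 ln(1 − 0.571428) = 0.635472 ≈ 0.635.
Sp1–Sp3: 10/35 sites differ → p ≈ 0.285714, d = −0.75 ln(1 − 0.380952) = 0.359679 ≈ 0.360.
Sp2–Sp3: 11/35 sites differ → p ≈ 0.314286, d = −0.75 ln(1 − 0.419048) = 0.407315 ≈ 0.407.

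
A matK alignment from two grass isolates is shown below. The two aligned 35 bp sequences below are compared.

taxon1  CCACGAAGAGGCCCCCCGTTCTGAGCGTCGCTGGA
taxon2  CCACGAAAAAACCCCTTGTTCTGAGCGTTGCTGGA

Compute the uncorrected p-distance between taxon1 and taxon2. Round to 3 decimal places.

0.171

The sequences differ at 6 of 35 positions (sites 8, 10, 11, 16, 17, 29).
p = 6/35 = 0.171428… ≈ 0.171 (to 3 d.p.).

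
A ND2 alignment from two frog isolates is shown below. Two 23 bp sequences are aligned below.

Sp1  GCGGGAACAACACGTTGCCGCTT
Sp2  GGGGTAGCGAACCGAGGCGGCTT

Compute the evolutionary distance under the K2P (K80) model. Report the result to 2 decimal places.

Of 23 sites, 2 differences are transitions and 7 are transversions, so P = 2/23 ≈ 0.086957 and Q = 7/23 ≈ 0.304348.
Under the Kimura two-parameter model, d = −½ ln(1 − 2P − Q) − ¼ ln(1 − 2Q).
1 − 2P − Q = 0.521738, giving −½ ln(0.521738) = 0.325295.
1 − 2Q = 0.391304, giving −¼ ln(0.391304) = 0.234568.
d = 0.325295 + 0.234568 = 0.559863.

0.56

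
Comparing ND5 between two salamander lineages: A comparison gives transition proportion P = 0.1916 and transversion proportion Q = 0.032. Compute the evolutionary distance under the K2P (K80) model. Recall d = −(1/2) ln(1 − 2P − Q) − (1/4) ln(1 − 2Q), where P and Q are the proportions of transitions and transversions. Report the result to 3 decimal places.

0.285

Under the Kimura two-parameter model, d = −½ ln(1 − 2P − Q) − ¼ ln(1 − 2Q).
1 − 2P − Q = 0.5848, giving −½ ln(0.5848) = 0.268243.
1 − 2Q = 0.936, giving −¼ ln(0.936) = 0.016535.
d = 0.268243 + 0.016535 = 0.284778.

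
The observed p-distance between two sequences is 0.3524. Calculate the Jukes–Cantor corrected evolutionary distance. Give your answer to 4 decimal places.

0.4760

d = −(3/4) ln(1 − 4p/3) = −0.75 ln(1 − 0.469867) = −0.75 ln(0.530133)
  = −0.75 × (-0.634627) = 0.475970 substitutions/site.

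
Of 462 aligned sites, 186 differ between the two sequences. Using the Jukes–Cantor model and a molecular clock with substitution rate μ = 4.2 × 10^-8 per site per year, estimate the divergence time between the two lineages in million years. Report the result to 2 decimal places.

6.87

p = 186/462 ≈ 0.402597.
d = −(3/4) ln(1 − 4p/3) = −0.75 ln(1 − 0.536796) = −0.75 ln(0.463204)
  = −0.75 × (-0.769588) = 0.577191 substitutions/site.
Under a molecular clock d = 2μt, so t = d/(2μ) = 0.577191 / (2 × 4.2 × 10^-8) = 6.87 million years.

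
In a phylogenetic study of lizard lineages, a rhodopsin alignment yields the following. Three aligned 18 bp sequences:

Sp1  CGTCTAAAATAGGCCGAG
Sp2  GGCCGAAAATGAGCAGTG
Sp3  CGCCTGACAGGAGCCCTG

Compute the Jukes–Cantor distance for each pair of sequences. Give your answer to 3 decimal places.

d(Sp1,Sp2) = 0.548, d(Sp1,Sp3) = 0.673, d(Sp2,Sp3) = 0.548

Sp1–Sp2: 7/18 sites differ → p ≈ 0.388889, d = −0.75 ln(1 − 0.518519) = 0.548166 ≈ 0.548.
Sp1–Sp3: 8/18 sites differ → p ≈ 0.444444, d = −0.75 ln(1 − 0.592592) = 0.673455 ≈ 0.673.
Sp2–Sp3: 7/18 sites differ → p ≈ 0.388889, d = −0.75 ln(1 − 0.518519) = 0.548166 ≈ 0.548.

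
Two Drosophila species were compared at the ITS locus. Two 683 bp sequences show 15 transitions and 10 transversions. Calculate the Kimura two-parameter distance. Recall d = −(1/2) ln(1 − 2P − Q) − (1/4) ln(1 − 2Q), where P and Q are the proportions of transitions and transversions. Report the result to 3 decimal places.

P = 15/683 ≈ 0.021962 and Q = 10/683 ≈ 0.014641.
Under the Kimura two-parameter model, d = −½ ln(1 − 2P − Q) − ¼ ln(1 − 2Q).
1 − 2P − Q = 0.941435, giving −½ ln(0.941435) = 0.030175.
1 − 2Q = 0.970718, giving −¼ ln(0.970718) = 0.007430.
d = 0.030175 + 0.007430 = 0.037605.

0.038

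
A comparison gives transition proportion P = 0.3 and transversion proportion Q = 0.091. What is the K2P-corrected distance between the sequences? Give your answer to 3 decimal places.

Under the Kimura two-parameter model, d = −½ ln(1 − 2P − Q) − ¼ ln(1 − 2Q).
1 − 2P − Q = 0.309, giving −½ ln(0.309) = 0.587207.
1 − 2Q = 0.818, giving −¼ ln(0.818) = 0.050223.
d = 0.587207 + 0.050223 = 0.637430.

0.637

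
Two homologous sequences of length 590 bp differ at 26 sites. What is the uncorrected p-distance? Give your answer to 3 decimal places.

0.044

p = 26/590 = 0.044067… ≈ 0.044 (to 3 d.p.).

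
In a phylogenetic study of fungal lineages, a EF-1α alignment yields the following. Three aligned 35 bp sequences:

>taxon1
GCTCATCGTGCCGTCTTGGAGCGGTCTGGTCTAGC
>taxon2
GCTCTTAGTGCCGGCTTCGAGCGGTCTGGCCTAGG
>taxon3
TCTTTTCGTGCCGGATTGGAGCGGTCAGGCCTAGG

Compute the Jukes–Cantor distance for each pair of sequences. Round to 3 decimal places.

taxon1–taxon2: 6/35 sites differ → p ≈ 0.171429, d = −0.75 ln(1 − 0.228572) = 0.194634 ≈ 0.195.
taxon1–taxon3: 8/35 sites differ → p ≈ 0.228571, d = −0.75 ln(1 − 0.304761) = 0.272625 ≈ 0.273.
taxon2–taxon3: 6/35 sites differ → p ≈ 0.171429, d = −0.75 ln(1 − 0.228572) = 0.194634 ≈ 0.195.

d(taxon1,taxon2) = 0.195, d(taxon1,taxon3) = 0.273, d(taxon2,taxon3) = 0.195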